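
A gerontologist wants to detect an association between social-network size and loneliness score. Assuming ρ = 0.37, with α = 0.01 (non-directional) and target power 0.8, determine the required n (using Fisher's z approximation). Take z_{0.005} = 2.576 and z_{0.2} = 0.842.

n = 81

Fisher's z: C = ½·ln((1+r)/(1−r)) = ½·ln(2.1746) = 0.3884.
n = ((z_{α/2} + z_β)/C)² + 3.
(2.576 + 0.842) / 0.3884 = 3.418 / 0.3884 = 8.800.
n = 8.800² + 3 = 77.44 + 3 = 80.4.
Round up.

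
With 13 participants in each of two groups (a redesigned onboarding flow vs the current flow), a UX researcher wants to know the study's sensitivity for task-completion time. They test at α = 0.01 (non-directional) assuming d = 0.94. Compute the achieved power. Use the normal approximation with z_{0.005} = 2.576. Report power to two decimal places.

For two equal groups, power = Φ(d·√(n/2) − z_{α/2}).
d·√(n/2) = 0.94 × √(13/2) = 0.94 × 2.550 = 2.397.
z_β = 2.397 − 2.576 = -0.179.
Power = Φ(-0.179) = 0.429.

power ≈ 0.43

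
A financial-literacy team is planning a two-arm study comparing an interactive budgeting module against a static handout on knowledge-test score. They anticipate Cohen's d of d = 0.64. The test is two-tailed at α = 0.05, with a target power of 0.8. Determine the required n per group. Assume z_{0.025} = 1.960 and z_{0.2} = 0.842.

n = 39 per group

For two independent groups with equal n: n = 2·((z_{α/2} + z_β) / d)².
z_{α/2} + z_β = 1.960 + 0.842 = 2.802.
n = 2 × (2.802 / 0.64)² = 2 × 4.378² = 2 × 19.17 = 38.3.
Round up to the next whole participant.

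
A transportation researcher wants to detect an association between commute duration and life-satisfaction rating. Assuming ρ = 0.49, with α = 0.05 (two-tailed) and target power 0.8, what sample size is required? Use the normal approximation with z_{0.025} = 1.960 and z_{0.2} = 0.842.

Fisher's z: C = ½·ln((1+r)/(1−r)) = ½·ln(2.9216) = 0.5361.
n = ((z_{α/2} + z_β)/C)² + 3.
(1.960 + 0.842) / 0.5361 = 2.802 / 0.5361 = 5.227.
n = 5.227² + 3 = 27.32 + 3 = 30.3.
Round up.

n = 31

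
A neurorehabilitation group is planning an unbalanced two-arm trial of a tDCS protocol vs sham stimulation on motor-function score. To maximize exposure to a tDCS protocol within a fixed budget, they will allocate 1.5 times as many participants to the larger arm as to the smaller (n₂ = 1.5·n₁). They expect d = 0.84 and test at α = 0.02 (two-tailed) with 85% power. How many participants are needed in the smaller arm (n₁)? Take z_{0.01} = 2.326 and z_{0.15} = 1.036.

With allocation ratio k = n₂/n₁ = 1.5, Var(x̄₁−x̄₂) = σ²(1/n₁ + 1/(k·n₁)) = σ²·(k+1)/(k·n₁).
So n₁ = (1 + 1/k)·((z_{α/2} + z_β)/d)² = 1.667 × (3.362/0.84)².
n₁ = 1.667 × 16.02 = 26.7.
Round up: n₁ = 27, giving n₂ = ⌈1.5 × 27⌉ = ⌈40.5⌉ = 41.

n₁ = 27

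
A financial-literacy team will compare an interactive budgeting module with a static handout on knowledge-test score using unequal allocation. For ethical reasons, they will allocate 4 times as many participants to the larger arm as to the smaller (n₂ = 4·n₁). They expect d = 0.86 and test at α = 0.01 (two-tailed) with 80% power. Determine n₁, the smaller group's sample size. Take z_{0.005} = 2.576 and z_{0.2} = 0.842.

With allocation ratio k = n₂/n₁ = 4, Var(x̄₁−x̄₂) = σ²(1/n₁ + 1/(k·n₁)) = σ²·(k+1)/(k·n₁).
So n₁ = (1 + 1/k)·((z_{α/2} + z_β)/d)² = 1.250 × (3.418/0.86)².
n₁ = 1.250 × 15.80 = 19.7.
Round up: n₁ = 20, giving n₂ = 4 × 20 = 80.

n₁ = 20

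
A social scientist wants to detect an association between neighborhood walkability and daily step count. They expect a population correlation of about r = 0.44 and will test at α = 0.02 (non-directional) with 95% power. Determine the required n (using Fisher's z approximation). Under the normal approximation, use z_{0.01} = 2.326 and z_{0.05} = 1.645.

n = 74

Fisher's z: C = ½·ln((1+r)/(1−r)) = ½·ln(2.5714) = 0.4722.
n = ((z_{α/2} + z_β)/C)² + 3.
(2.326 + 1.645) / 0.4722 = 3.971 / 0.4722 = 8.410.
n = 8.410² + 3 = 70.72 + 3 = 73.7.
Round up.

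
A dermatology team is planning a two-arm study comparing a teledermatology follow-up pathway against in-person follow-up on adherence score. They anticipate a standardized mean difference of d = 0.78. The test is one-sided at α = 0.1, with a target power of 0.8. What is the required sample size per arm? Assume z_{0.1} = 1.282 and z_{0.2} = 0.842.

n = 15 per group

For two independent groups with equal n: n = 2·((z_{α} + z_β) / d)².
z_{α} + z_β = 1.282 + 0.842 = 2.124.
n = 2 × (2.124 / 0.78)² = 2 × 2.723² = 2 × 7.42 = 14.8.
Round up to the next whole participant.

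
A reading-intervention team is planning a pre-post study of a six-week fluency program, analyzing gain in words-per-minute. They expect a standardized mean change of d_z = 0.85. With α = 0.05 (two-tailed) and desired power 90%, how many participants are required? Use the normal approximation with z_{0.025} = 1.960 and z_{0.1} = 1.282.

For a paired (one-sample on differences) test: n = ((z_{α/2} + z_β) / d)².
z_{α/2} + z_β = 1.960 + 1.282 = 3.242.
n = (3.242 / 0.85)² = 3.814² = 14.55.
Round up.

n = 15 pairs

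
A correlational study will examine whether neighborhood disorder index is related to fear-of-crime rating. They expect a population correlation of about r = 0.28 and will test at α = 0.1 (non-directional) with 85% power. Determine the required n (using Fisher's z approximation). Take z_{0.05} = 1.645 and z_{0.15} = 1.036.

Fisher's z: C = ½·ln((1+r)/(1−r)) = ½·ln(1.7778) = 0.2877.
n = ((z_{α/2} + z_β)/C)² + 3.
(1.645 + 1.036) / 0.2877 = 2.681 / 0.2877 = 9.319.
n = 9.319² + 3 = 86.84 + 3 = 89.8.
Round up.

n = 90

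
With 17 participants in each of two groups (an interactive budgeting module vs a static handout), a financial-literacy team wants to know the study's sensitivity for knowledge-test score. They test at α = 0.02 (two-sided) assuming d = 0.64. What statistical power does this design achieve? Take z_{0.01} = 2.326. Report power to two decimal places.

power ≈ 0.32

For two equal groups, power = Φ(d·√(n/2) − z_{α/2}).
d·√(n/2) = 0.64 × √(17/2) = 0.64 × 2.915 = 1.866.
z_β = 1.866 − 2.326 = -0.460.
Power = Φ(-0.460) = 0.323.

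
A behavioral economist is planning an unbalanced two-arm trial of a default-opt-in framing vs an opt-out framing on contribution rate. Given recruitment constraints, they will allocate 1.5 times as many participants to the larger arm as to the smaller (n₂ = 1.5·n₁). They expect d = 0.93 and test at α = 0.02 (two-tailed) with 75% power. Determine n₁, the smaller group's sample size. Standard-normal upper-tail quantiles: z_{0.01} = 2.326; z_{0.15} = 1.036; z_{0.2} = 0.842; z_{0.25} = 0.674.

With allocation ratio k = n₂/n₁ = 1.5, Var(x̄₁−x̄₂) = σ²(1/n₁ + 1/(k·n₁)) = σ²·(k+1)/(k·n₁).
So n₁ = (1 + 1/k)·((z_{α/2} + z_β)/d)² = 1.667 × (3.000/0.93)².
n₁ = 1.667 × 10.41 = 17.3.
Round up: n₁ = 18, giving n₂ = 1.5 × 18 = 27.

n₁ = 18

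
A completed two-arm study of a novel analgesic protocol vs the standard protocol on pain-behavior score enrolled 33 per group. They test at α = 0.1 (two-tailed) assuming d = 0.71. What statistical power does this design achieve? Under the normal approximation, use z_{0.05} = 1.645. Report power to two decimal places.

power ≈ 0.89

For two equal groups, power = Φ(d·√(n/2) − z_{α/2}).
d·√(n/2) = 0.71 × √(33/2) = 0.71 × 4.062 = 2.884.
z_β = 2.884 − 1.645 = 1.239.
Power = Φ(1.239) = 0.892.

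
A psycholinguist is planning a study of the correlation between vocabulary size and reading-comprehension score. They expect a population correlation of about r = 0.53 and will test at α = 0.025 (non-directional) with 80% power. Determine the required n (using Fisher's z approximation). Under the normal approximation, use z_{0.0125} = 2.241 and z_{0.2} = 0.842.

n = 31

Fisher's z: C = ½·ln((1+r)/(1−r)) = ½·ln(3.2553) = 0.5901.
n = ((z_{α/2} + z_β)/C)² + 3.
(2.241 + 0.842) / 0.5901 = 3.083 / 0.5901 = 5.225.
n = 5.225² + 3 = 27.30 + 3 = 30.3.
Round up.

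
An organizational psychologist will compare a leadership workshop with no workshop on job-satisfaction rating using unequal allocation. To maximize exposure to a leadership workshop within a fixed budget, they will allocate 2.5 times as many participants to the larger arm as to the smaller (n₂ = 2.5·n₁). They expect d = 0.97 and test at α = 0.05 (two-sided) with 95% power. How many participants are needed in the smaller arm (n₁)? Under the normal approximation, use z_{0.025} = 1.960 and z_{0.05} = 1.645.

n₁ = 20

With allocation ratio k = n₂/n₁ = 2.5, Var(x̄₁−x̄₂) = σ²(1/n₁ + 1/(k·n₁)) = σ²·(k+1)/(k·n₁).
So n₁ = (1 + 1/k)·((z_{α/2} + z_β)/d)² = 1.400 × (3.605/0.97)².
n₁ = 1.400 × 13.81 = 19.3.
Round up: n₁ = 20, giving n₂ = 2.5 × 20 = 50.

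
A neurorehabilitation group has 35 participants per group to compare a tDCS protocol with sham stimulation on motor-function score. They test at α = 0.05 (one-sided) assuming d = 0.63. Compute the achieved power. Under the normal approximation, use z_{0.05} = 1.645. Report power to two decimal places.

power ≈ 0.84

For two equal groups, power = Φ(d·√(n/2) − z_{α}).
d·√(n/2) = 0.63 × √(35/2) = 0.63 × 4.183 = 2.635.
z_β = 2.635 − 1.645 = 0.990.
Power = Φ(0.990) = 0.839.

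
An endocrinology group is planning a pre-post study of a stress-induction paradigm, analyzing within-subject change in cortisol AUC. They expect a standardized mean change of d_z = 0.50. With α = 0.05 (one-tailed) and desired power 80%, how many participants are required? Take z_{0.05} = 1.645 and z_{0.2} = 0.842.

n = 25 pairs

For a paired (one-sample on differences) test: n = ((z_{α} + z_β) / d)².
z_{α} + z_β = 1.645 + 0.842 = 2.487.
n = (2.487 / 0.50)² = 4.974² = 24.74.
Round up.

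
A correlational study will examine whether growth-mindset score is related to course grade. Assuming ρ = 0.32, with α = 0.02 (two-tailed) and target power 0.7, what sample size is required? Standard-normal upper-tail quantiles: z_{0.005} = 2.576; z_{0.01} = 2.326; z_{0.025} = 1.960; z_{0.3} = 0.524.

n = 77

Fisher's z: C = ½·ln((1+r)/(1−r)) = ½·ln(1.9412) = 0.3316.
n = ((z_{α/2} + z_β)/C)² + 3.
(2.326 + 0.524) / 0.3316 = 2.850 / 0.3316 = 8.595.
n = 8.595² + 3 = 73.87 + 3 = 76.9.
Round up.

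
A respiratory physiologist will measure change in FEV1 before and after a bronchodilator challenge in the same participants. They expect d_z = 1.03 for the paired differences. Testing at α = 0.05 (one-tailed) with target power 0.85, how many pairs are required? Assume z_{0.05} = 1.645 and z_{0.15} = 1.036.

For a paired (one-sample on differences) test: n = ((z_{α} + z_β) / d)².
z_{α} + z_β = 1.645 + 1.036 = 2.681.
n = (2.681 / 1.03)² = 2.603² = 6.78.
Round up.

n = 7 pairs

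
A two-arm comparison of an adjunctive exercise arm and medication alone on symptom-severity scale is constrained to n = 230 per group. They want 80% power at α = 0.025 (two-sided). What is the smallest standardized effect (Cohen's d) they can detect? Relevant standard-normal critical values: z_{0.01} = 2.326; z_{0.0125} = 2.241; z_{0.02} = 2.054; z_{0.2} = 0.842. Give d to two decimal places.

For two independent groups of n = 230 each: d_min = (z_{α/2} + z_β)·√(2/n).
z-sum = 2.241 + 0.842 = 3.083.
d_min = 3.083 × √(2/230) = 3.083 × 0.0933 = 0.287.

d_min ≈ 0.29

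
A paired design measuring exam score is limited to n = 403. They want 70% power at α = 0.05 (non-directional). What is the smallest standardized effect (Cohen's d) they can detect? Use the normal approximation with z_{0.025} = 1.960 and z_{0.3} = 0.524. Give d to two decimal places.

For a single sample (or paired design) of n = 403: d_min = (z_{α/2} + z_β)/√n.
z-sum = 1.960 + 0.524 = 2.484.
d_min = 2.484 / √403 = 2.484 / 20.075 = 0.124.

d_min ≈ 0.12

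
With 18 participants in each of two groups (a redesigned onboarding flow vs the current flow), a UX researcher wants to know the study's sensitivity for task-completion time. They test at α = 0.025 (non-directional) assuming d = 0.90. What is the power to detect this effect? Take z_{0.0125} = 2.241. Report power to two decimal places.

For two equal groups, power = Φ(d·√(n/2) − z_{α/2}).
d·√(n/2) = 0.90 × √(18/2) = 0.90 × 3.000 = 2.700.
z_β = 2.700 − 2.241 = 0.459.
Power = Φ(0.459) = 0.677.

power ≈ 0.68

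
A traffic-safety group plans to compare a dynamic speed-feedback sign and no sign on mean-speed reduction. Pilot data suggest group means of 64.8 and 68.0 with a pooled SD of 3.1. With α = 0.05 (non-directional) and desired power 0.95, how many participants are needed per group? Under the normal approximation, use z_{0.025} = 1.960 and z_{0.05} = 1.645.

n = 25 per group

Cohen's d = |M₁ − M₂| / SD_pooled = |64.8 − 68.0| / 3.1 = 3.2 / 3.1 = 1.032.
For two independent groups with equal n: n = 2·((z_{α/2} + z_β) / d)².
z_{α/2} + z_β = 1.960 + 1.645 = 3.605.
n = 2 × (3.605 / 1.032)² = 2 × 3.493² = 2 × 12.20 = 24.4.
Round up to the next whole participant.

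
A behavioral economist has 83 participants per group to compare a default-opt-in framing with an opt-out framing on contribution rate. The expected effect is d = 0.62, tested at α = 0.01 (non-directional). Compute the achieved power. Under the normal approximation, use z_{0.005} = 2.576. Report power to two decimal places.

For two equal groups, power = Φ(d·√(n/2) − z_{α/2}).
d·√(n/2) = 0.62 × √(83/2) = 0.62 × 6.442 = 3.994.
z_β = 3.994 − 2.576 = 1.418.
Power = Φ(1.418) = 0.922.

power ≈ 0.92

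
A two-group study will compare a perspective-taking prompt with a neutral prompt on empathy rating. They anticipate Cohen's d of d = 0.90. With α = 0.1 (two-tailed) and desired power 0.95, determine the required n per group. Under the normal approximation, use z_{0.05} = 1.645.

For two independent groups with equal n: n = 2·((z_{α/2} + z_β) / d)².
z_{α/2} + z_β = 1.645 + 1.645 = 3.290.
n = 2 × (3.290 / 0.90)² = 2 × 3.656² = 2 × 13.36 = 26.7.
Round up to the next whole participant.

n = 27 per group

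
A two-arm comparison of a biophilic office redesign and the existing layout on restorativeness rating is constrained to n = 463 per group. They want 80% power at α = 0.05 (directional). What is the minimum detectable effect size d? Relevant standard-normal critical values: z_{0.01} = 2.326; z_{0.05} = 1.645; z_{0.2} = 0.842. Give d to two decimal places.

d_min ≈ 0.16

For two independent groups of n = 463 each: d_min = (z_{α} + z_β)·√(2/n).
z-sum = 1.645 + 0.842 = 2.487.
d_min = 2.487 × √(2/463) = 2.487 × 0.0657 = 0.163.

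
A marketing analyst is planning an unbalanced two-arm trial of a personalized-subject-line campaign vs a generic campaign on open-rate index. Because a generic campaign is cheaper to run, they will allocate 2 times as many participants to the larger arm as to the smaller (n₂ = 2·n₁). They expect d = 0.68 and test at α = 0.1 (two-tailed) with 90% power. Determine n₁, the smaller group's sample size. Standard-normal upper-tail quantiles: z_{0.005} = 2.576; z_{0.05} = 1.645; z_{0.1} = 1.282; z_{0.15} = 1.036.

n₁ = 28

With allocation ratio k = n₂/n₁ = 2, Var(x̄₁−x̄₂) = σ²(1/n₁ + 1/(k·n₁)) = σ²·(k+1)/(k·n₁).
So n₁ = (1 + 1/k)·((z_{α/2} + z_β)/d)² = 1.500 × (2.927/0.68)².
n₁ = 1.500 × 18.53 = 27.8.
Round up: n₁ = 28, giving n₂ = 2 × 28 = 56.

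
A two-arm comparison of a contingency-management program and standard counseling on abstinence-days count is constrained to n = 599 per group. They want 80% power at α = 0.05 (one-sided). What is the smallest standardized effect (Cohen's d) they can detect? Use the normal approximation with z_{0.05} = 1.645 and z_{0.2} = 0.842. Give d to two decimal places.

For two independent groups of n = 599 each: d_min = (z_{α} + z_β)·√(2/n).
z-sum = 1.645 + 0.842 = 2.487.
d_min = 2.487 × √(2/599) = 2.487 × 0.0578 = 0.144.

d_min ≈ 0.14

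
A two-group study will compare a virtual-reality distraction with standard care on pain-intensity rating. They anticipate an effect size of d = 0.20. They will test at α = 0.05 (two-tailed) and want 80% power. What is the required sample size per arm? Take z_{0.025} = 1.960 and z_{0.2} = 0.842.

For two independent groups with equal n: n = 2·((z_{α/2} + z_β) / d)².
z_{α/2} + z_β = 1.960 + 0.842 = 2.802.
n = 2 × (2.802 / 0.20)² = 2 × 14.010² = 2 × 196.28 = 392.6.
Round up to the next whole participant.

n = 393 per group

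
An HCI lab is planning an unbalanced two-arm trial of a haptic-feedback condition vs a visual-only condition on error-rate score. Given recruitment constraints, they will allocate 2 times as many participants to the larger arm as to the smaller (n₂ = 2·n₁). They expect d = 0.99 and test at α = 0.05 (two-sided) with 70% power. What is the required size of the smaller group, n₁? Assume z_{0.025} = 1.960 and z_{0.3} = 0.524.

n₁ = 10

With allocation ratio k = n₂/n₁ = 2, Var(x̄₁−x̄₂) = σ²(1/n₁ + 1/(k·n₁)) = σ²·(k+1)/(k·n₁).
So n₁ = (1 + 1/k)·((z_{α/2} + z_β)/d)² = 1.500 × (2.484/0.99)².
n₁ = 1.500 × 6.30 = 9.4.
Round up: n₁ = 10, giving n₂ = 2 × 10 = 20.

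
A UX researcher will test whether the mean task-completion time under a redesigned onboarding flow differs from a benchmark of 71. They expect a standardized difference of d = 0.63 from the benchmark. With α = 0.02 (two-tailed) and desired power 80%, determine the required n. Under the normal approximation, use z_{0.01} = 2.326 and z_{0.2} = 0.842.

For a one-sample test: n = ((z_{α/2} + z_β) / d)².
z_{α/2} + z_β = 2.326 + 0.842 = 3.168.
n = (3.168 / 0.63)² = 5.029² = 25.29.
Round up.

n = 26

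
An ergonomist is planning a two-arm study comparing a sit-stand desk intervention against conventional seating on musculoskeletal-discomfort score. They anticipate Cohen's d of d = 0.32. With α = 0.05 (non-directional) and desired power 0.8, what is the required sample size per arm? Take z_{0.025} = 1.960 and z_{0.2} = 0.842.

n = 154 per group

For two independent groups with equal n: n = 2·((z_{α/2} + z_β) / d)².
z_{α/2} + z_β = 1.960 + 0.842 = 2.802.
n = 2 × (2.802 / 0.32)² = 2 × 8.756² = 2 × 76.67 = 153.3.
Round up to the next whole participant.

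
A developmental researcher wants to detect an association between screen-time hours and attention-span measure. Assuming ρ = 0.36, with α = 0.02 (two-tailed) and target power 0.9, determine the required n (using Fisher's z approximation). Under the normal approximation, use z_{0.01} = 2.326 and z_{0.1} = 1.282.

n = 95

Fisher's z: C = ½·ln((1+r)/(1−r)) = ½·ln(2.1250) = 0.3769.
n = ((z_{α/2} + z_β)/C)² + 3.
(2.326 + 1.282) / 0.3769 = 3.608 / 0.3769 = 9.573.
n = 9.573² + 3 = 91.64 + 3 = 94.6.
Round up.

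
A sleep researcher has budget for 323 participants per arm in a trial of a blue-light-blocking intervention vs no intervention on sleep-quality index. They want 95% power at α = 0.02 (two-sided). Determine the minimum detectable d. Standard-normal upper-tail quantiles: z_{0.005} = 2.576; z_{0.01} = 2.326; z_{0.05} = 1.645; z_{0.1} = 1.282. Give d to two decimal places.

For two independent groups of n = 323 each: d_min = (z_{α/2} + z_β)·√(2/n).
z-sum = 2.326 + 1.645 = 3.971.
d_min = 3.971 × √(2/323) = 3.971 × 0.0787 = 0.312.

d_min ≈ 0.31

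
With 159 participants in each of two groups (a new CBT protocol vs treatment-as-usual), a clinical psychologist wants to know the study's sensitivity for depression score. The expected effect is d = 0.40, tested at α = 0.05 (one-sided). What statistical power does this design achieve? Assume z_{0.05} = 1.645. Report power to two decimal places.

power ≈ 0.97

For two equal groups, power = Φ(d·√(n/2) − z_{α}).
d·√(n/2) = 0.40 × √(159/2) = 0.40 × 8.916 = 3.567.
z_β = 3.567 − 1.645 = 1.922.
Power = Φ(1.922) = 0.973.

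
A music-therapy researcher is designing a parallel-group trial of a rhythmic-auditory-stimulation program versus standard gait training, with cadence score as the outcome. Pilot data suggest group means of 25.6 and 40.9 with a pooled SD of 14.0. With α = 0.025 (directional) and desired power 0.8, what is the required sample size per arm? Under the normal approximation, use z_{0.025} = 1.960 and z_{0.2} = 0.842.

Cohen's d = |M₁ − M₂| / SD_pooled = |25.6 − 40.9| / 14.0 = 15.3 / 14.0 = 1.093.
For two independent groups with equal n: n = 2·((z_{α} + z_β) / d)².
z_{α} + z_β = 1.960 + 0.842 = 2.802.
n = 2 × (2.802 / 1.093)² = 2 × 2.564² = 2 × 6.57 = 13.1.
Round up to the next whole participant.

n = 14 per group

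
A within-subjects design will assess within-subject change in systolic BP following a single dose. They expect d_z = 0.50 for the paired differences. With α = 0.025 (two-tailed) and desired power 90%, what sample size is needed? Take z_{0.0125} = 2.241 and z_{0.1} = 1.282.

n = 50 pairs

For a paired (one-sample on differences) test: n = ((z_{α/2} + z_β) / d)².
z_{α/2} + z_β = 2.241 + 1.282 = 3.523.
n = (3.523 / 0.50)² = 7.046² = 49.65.
Round up.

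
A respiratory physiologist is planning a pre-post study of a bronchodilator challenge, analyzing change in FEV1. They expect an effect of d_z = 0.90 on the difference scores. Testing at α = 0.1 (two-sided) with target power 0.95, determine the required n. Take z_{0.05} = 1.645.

For a paired (one-sample on differences) test: n = ((z_{α/2} + z_β) / d)².
z_{α/2} + z_β = 1.645 + 1.645 = 3.290.
n = (3.290 / 0.90)² = 3.656² = 13.36.
Round up.

n = 14 pairs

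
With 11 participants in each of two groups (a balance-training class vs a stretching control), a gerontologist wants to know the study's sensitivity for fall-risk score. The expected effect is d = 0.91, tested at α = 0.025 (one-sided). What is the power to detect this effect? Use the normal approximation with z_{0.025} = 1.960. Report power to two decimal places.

power ≈ 0.57

For two equal groups, power = Φ(d·√(n/2) − z_{α}).
d·√(n/2) = 0.91 × √(11/2) = 0.91 × 2.345 = 2.134.
z_β = 2.134 − 1.960 = 0.174.
Power = Φ(0.174) = 0.569.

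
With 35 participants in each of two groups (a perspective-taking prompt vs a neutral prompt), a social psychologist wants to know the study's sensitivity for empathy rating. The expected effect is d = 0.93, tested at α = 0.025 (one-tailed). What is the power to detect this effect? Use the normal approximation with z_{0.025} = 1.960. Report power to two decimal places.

For two equal groups, power = Φ(d·√(n/2) − z_{α}).
d·√(n/2) = 0.93 × √(35/2) = 0.93 × 4.183 = 3.890.
z_β = 3.890 − 1.960 = 1.930.
Power = Φ(1.930) = 0.973.

power ≈ 0.97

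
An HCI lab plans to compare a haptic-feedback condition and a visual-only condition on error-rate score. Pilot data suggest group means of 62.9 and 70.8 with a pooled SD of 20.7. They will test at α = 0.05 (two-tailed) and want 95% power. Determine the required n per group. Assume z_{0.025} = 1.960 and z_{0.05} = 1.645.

Cohen's d = |M₁ − M₂| / SD_pooled = |62.9 − 70.8| / 20.7 = 7.9 / 20.7 = 0.382.
For two independent groups with equal n: n = 2·((z_{α/2} + z_β) / d)².
z_{α/2} + z_β = 1.960 + 1.645 = 3.605.
n = 2 × (3.605 / 0.382)² = 2 × 9.437² = 2 × 89.06 = 178.1.
Round up to the next whole participant.

n = 179 per group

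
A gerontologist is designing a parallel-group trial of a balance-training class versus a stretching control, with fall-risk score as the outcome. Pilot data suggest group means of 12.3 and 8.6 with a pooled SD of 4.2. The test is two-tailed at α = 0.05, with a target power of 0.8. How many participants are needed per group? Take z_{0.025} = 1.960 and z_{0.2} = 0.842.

n = 21 per group

Cohen's d = |M₁ − M₂| / SD_pooled = |12.3 − 8.6| / 4.2 = 3.7 / 4.2 = 0.881.
For two independent groups with equal n: n = 2·((z_{α/2} + z_β) / d)².
z_{α/2} + z_β = 1.960 + 0.842 = 2.802.
n = 2 × (2.802 / 0.881)² = 2 × 3.180² = 2 × 10.12 = 20.2.
Round up to the next whole participant.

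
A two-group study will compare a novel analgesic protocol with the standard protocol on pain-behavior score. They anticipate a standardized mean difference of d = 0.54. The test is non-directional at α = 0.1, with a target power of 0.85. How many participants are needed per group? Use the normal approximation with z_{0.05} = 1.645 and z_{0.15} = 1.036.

n = 50 per group

For two independent groups with equal n: n = 2·((z_{α/2} + z_β) / d)².
z_{α/2} + z_β = 1.645 + 1.036 = 2.681.
n = 2 × (2.681 / 0.54)² = 2 × 4.965² = 2 × 24.65 = 49.3.
Round up to the next whole participant.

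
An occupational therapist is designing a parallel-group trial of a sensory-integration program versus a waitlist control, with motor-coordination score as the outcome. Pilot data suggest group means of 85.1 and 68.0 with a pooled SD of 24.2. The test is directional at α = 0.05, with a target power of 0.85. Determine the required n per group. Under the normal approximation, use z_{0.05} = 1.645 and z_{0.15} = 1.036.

n = 29 per group

Cohen's d = |M₁ − M₂| / SD_pooled = |85.1 − 68.0| / 24.2 = 17.1 / 24.2 = 0.707.
For two independent groups with equal n: n = 2·((z_{α} + z_β) / d)².
z_{α} + z_β = 1.645 + 1.036 = 2.681.
n = 2 × (2.681 / 0.707)² = 2 × 3.792² = 2 × 14.38 = 28.8.
Round up to the next whole participant.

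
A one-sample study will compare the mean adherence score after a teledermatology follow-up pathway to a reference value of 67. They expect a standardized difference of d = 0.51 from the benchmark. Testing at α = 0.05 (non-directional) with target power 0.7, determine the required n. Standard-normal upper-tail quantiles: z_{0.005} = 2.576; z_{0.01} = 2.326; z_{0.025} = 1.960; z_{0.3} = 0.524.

n = 24

For a one-sample test: n = ((z_{α/2} + z_β) / d)².
z_{α/2} + z_β = 1.960 + 0.524 = 2.484.
n = (2.484 / 0.51)² = 4.871² = 23.72.
Round up.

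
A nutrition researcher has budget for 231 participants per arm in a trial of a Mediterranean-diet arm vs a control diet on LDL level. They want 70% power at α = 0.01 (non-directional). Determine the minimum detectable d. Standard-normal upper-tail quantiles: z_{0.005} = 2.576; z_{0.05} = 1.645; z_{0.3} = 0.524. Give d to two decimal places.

d_min ≈ 0.29

For two independent groups of n = 231 each: d_min = (z_{α/2} + z_β)·√(2/n).
z-sum = 2.576 + 0.524 = 3.100.
d_min = 3.100 × √(2/231) = 3.100 × 0.0930 = 0.288.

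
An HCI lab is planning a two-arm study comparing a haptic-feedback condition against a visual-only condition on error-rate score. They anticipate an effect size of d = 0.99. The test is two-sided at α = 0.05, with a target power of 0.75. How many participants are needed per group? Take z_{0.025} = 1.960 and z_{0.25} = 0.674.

For two independent groups with equal n: n = 2·((z_{α/2} + z_β) / d)².
z_{α/2} + z_β = 1.960 + 0.674 = 2.634.
n = 2 × (2.634 / 0.99)² = 2 × 2.661² = 2 × 7.08 = 14.2.
Round up to the next whole participant.

n = 15 per group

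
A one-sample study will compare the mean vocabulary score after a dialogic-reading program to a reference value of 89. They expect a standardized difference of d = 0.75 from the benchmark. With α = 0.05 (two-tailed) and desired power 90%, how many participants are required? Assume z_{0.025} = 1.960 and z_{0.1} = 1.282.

n = 19

For a one-sample test: n = ((z_{α/2} + z_β) / d)².
z_{α/2} + z_β = 1.960 + 1.282 = 3.242.
n = (3.242 / 0.75)² = 4.323² = 18.69.
Round up.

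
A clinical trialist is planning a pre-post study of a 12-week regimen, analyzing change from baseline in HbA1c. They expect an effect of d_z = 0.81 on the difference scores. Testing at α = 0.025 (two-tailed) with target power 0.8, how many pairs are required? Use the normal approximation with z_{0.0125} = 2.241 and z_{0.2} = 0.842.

n = 15 pairs

For a paired (one-sample on differences) test: n = ((z_{α/2} + z_β) / d)².
z_{α/2} + z_β = 2.241 + 0.842 = 3.083.
n = (3.083 / 0.81)² = 3.806² = 14.49.
Round up.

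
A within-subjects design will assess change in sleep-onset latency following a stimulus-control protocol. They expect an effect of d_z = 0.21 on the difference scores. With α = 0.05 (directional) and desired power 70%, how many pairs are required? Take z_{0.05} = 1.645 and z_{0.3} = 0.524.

For a paired (one-sample on differences) test: n = ((z_{α} + z_β) / d)².
z_{α} + z_β = 1.645 + 0.524 = 2.169.
n = (2.169 / 0.21)² = 10.329² = 106.68.
Round up.

n = 107 pairs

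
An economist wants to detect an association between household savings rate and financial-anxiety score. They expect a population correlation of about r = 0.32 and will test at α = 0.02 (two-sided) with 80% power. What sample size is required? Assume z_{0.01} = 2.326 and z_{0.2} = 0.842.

Fisher's z: C = ½·ln((1+r)/(1−r)) = ½·ln(1.9412) = 0.3316.
n = ((z_{α/2} + z_β)/C)² + 3.
(2.326 + 0.842) / 0.3316 = 3.168 / 0.3316 = 9.554.
n = 9.554² + 3 = 91.27 + 3 = 94.3.
Round up.

n = 95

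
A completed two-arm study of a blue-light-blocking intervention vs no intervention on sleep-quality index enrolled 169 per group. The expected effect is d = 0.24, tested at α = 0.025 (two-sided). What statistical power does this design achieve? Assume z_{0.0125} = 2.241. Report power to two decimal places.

power ≈ 0.49

For two equal groups, power = Φ(d·√(n/2) − z_{α/2}).
d·√(n/2) = 0.24 × √(169/2) = 0.24 × 9.192 = 2.206.
z_β = 2.206 − 2.241 = -0.035.
Power = Φ(-0.035) = 0.486.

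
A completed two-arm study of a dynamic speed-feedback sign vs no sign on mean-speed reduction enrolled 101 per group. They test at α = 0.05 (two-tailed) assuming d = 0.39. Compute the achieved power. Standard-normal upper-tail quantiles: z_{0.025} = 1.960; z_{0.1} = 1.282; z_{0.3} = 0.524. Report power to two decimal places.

power ≈ 0.79

For two equal groups, power = Φ(d·√(n/2) − z_{α/2}).
d·√(n/2) = 0.39 × √(101/2) = 0.39 × 7.106 = 2.771.
z_β = 2.771 − 1.960 = 0.811.
Power = Φ(0.811) = 0.791.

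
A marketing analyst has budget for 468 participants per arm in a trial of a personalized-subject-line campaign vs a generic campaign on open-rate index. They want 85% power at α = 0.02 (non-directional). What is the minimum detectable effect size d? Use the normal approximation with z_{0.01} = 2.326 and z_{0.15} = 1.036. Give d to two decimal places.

For two independent groups of n = 468 each: d_min = (z_{α/2} + z_β)·√(2/n).
z-sum = 2.326 + 1.036 = 3.362.
d_min = 3.362 × √(2/468) = 3.362 × 0.0654 = 0.220.

d_min ≈ 0.22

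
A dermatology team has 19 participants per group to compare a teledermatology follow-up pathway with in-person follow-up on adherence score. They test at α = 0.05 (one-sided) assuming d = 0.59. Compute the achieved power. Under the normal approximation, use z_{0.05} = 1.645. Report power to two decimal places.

For two equal groups, power = Φ(d·√(n/2) − z_{α}).
d·√(n/2) = 0.59 × √(19/2) = 0.59 × 3.082 = 1.819.
z_β = 1.819 − 1.645 = 0.174.
Power = Φ(0.174) = 0.569.

power ≈ 0.57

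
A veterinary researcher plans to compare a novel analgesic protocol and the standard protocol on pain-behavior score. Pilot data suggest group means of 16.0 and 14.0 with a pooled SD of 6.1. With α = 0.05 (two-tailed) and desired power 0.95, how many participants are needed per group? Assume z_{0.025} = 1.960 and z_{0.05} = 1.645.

n = 242 per group

Cohen's d = |M₁ − M₂| / SD_pooled = |16.0 − 14.0| / 6.1 = 2.0 / 6.1 = 0.328.
For two independent groups with equal n: n = 2·((z_{α/2} + z_β) / d)².
z_{α/2} + z_β = 1.960 + 1.645 = 3.605.
n = 2 × (3.605 / 0.328)² = 2 × 10.991² = 2 × 120.80 = 241.6.
Round up to the next whole participant.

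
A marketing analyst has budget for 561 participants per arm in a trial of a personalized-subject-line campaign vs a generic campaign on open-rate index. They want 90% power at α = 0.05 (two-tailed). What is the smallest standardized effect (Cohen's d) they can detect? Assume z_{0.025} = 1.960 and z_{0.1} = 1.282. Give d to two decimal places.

For two independent groups of n = 561 each: d_min = (z_{α/2} + z_β)·√(2/n).
z-sum = 1.960 + 1.282 = 3.242.
d_min = 3.242 × √(2/561) = 3.242 × 0.0597 = 0.194.

d_min ≈ 0.19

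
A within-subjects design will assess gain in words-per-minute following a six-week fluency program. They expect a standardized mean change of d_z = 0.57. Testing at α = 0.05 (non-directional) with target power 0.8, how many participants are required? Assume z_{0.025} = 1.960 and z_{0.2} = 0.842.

For a paired (one-sample on differences) test: n = ((z_{α/2} + z_β) / d)².
z_{α/2} + z_β = 1.960 + 0.842 = 2.802.
n = (2.802 / 0.57)² = 4.916² = 24.16.
Round up.

n = 25 pairs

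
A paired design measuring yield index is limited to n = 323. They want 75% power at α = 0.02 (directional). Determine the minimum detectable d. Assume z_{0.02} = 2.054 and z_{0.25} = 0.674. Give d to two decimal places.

d_min ≈ 0.15

For a single sample (or paired design) of n = 323: d_min = (z_{α} + z_β)/√n.
z-sum = 2.054 + 0.674 = 2.728.
d_min = 2.728 / √323 = 2.728 / 17.972 = 0.152.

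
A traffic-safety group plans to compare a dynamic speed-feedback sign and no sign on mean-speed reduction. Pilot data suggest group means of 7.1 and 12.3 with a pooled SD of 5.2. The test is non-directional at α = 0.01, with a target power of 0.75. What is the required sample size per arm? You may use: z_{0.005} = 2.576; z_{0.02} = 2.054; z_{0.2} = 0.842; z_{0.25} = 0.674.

Cohen's d = |M₁ − M₂| / SD_pooled = |7.1 − 12.3| / 5.2 = 5.2 / 5.2 = 1.000.
For two independent groups with equal n: n = 2·((z_{α/2} + z_β) / d)².
z_{α/2} + z_β = 2.576 + 0.674 = 3.250.
n = 2 × (3.250 / 1.000)² = 2 × 3.250² = 2 × 10.56 = 21.1.
Round up to the next whole participant.

n = 22 per group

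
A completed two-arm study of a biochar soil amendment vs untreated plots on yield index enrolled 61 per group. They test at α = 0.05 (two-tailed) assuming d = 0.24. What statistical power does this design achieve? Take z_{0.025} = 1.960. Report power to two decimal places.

power ≈ 0.26

For two equal groups, power = Φ(d·√(n/2) − z_{α/2}).
d·√(n/2) = 0.24 × √(61/2) = 0.24 × 5.523 = 1.325.
z_β = 1.325 − 1.960 = -0.635.
Power = Φ(-0.635) = 0.263.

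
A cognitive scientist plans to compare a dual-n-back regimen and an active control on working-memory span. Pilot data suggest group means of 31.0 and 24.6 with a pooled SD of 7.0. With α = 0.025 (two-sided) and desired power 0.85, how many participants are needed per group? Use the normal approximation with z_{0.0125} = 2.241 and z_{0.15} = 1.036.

n = 26 per group

Cohen's d = |M₁ − M₂| / SD_pooled = |31.0 − 24.6| / 7.0 = 6.4 / 7.0 = 0.914.
For two independent groups with equal n: n = 2·((z_{α/2} + z_β) / d)².
z_{α/2} + z_β = 2.241 + 1.036 = 3.277.
n = 2 × (3.277 / 0.914)² = 2 × 3.585² = 2 × 12.85 = 25.7.
Round up to the next whole participant.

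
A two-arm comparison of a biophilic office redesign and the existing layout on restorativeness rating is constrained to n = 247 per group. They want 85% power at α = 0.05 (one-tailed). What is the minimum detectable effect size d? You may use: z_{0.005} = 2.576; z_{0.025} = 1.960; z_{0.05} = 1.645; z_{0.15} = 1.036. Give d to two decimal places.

d_min ≈ 0.24

For two independent groups of n = 247 each: d_min = (z_{α} + z_β)·√(2/n).
z-sum = 1.645 + 1.036 = 2.681.
d_min = 2.681 × √(2/247) = 2.681 × 0.0900 = 0.241.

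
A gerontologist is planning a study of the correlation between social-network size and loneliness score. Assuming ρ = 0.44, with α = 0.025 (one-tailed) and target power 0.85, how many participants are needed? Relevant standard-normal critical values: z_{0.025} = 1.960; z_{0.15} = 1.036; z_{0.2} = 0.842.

Fisher's z: C = ½·ln((1+r)/(1−r)) = ½·ln(2.5714) = 0.4722.
n = ((z_{α} + z_β)/C)² + 3.
(1.960 + 1.036) / 0.4722 = 2.996 / 0.4722 = 6.345.
n = 6.345² + 3 = 40.26 + 3 = 43.3.
Round up.

n = 44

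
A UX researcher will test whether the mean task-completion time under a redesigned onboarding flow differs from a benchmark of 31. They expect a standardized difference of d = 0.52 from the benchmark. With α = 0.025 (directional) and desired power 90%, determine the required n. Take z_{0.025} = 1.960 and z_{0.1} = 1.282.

For a one-sample test: n = ((z_{α} + z_β) / d)².
z_{α} + z_β = 1.960 + 1.282 = 3.242.
n = (3.242 / 0.52)² = 6.235² = 38.87.
Round up.

n = 39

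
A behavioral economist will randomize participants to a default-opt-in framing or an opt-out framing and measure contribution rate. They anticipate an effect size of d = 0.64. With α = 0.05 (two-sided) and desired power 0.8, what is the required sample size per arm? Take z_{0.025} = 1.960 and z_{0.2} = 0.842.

n = 39 per group

For two independent groups with equal n: n = 2·((z_{α/2} + z_β) / d)².
z_{α/2} + z_β = 1.960 + 0.842 = 2.802.
n = 2 × (2.802 / 0.64)² = 2 × 4.378² = 2 × 19.17 = 38.3.
Round up to the next whole participant.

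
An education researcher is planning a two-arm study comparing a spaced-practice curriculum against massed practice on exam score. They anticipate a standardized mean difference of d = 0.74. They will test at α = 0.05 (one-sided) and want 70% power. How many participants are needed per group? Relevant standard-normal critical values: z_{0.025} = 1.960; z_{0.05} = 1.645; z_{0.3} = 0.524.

n = 18 per group

For two independent groups with equal n: n = 2·((z_{α} + z_β) / d)².
z_{α} + z_β = 1.645 + 0.524 = 2.169.
n = 2 × (2.169 / 0.74)² = 2 × 2.931² = 2 × 8.59 = 17.2.
Round up to the next whole participant.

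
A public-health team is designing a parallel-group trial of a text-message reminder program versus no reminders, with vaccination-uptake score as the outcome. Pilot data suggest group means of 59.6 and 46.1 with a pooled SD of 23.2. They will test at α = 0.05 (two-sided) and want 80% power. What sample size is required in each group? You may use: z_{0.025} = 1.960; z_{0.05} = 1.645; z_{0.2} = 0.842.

Cohen's d = |M₁ − M₂| / SD_pooled = |59.6 − 46.1| / 23.2 = 13.5 / 23.2 = 0.582.
For two independent groups with equal n: n = 2·((z_{α/2} + z_β) / d)².
z_{α/2} + z_β = 1.960 + 0.842 = 2.802.
n = 2 × (2.802 / 0.582)² = 2 × 4.814² = 2 × 23.18 = 46.4.
Round up to the next whole participant.

n = 47 per group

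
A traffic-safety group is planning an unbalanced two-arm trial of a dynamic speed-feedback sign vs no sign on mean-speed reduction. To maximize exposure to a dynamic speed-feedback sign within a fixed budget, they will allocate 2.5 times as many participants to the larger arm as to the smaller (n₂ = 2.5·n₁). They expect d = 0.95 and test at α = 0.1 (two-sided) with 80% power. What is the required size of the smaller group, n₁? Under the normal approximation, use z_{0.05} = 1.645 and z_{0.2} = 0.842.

With allocation ratio k = n₂/n₁ = 2.5, Var(x̄₁−x̄₂) = σ²(1/n₁ + 1/(k·n₁)) = σ²·(k+1)/(k·n₁).
So n₁ = (1 + 1/k)·((z_{α/2} + z_β)/d)² = 1.400 × (2.487/0.95)².
n₁ = 1.400 × 6.85 = 9.6.
Round up: n₁ = 10, giving n₂ = 2.5 × 10 = 25.

n₁ = 10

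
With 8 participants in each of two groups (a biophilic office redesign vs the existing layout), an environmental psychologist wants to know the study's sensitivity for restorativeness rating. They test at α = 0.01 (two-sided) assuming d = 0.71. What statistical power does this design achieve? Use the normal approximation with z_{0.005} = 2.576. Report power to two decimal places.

For two equal groups, power = Φ(d·√(n/2) − z_{α/2}).
d·√(n/2) = 0.71 × √(8/2) = 0.71 × 2.000 = 1.420.
z_β = 1.420 − 2.576 = -1.156.
Power = Φ(-1.156) = 0.124.

power ≈ 0.12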